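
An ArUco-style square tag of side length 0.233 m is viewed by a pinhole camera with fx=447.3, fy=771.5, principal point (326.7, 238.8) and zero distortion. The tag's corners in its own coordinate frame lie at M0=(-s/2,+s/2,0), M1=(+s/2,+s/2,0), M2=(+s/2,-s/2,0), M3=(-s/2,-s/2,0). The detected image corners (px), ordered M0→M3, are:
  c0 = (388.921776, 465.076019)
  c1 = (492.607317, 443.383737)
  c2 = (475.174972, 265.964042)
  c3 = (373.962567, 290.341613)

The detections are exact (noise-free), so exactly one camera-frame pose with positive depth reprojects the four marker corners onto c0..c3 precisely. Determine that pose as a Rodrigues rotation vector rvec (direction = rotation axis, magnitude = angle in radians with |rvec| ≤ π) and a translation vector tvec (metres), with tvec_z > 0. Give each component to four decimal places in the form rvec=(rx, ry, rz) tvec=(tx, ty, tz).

rvec=(-0.0879, 0.0859, -0.1413) tvec=(0.2410, 0.1678, 1.0226)

Intrinsics K: fx=447.3, fy=771.5, cx=326.7, cy=238.8
Marker side s = 0.233 m; corners in marker frame (Z=0):
  M0 = (-0.1165, +0.1165, 0)
  M1 = (+0.1165, +0.1165, 0)
  M2 = (+0.1165, -0.1165, 0)
  M3 = (-0.1165, -0.1165, 0)
Detected image corners:
  c0 = (388.921776, 465.076019) px
  c1 = (492.607317, 443.383737) px
  c2 = (475.174972, 265.964042) px
  c3 = (373.962567, 290.341613) px
Planar DLT: solve 8×8 A·h = b for H (H[2,2]=1):
  H  [+406.14742 +29.92960 +432.11852]
  H  [-127.26931 +722.18500 +365.35809]
  H  [-0.07741 -0.09137 +1.00000]
B = K⁻¹H; ‖b₁‖=0.977855, ‖b₂‖=0.977855; λ = 2/(‖b₁‖+‖b₂‖) = 1.022647, sign → tz>0 ⇒ λ=+1.022647
r₁ = λ·B[:,0] = (+0.98638,-0.14420,-0.07916); r₂ = λ·B[:,1] = (+0.13667,+0.98620,-0.09344)
r₃ = r₁×r₂ = (+0.09154,+0.08135,+0.99247); SVD([r₁ r₂ r₃]) → R = UVᵀ:
  R  [+0.98638 +0.13667 +0.09154]
  R  [-0.14420 +0.98620 +0.08135]
  R  [-0.07916 -0.09344 +0.99247]
t = (+0.24101, +0.16776, +1.02265) m
tr R = 2.965051; θ = arccos((tr R − 1)/2) = 0.187221 rad = 10.727°
axis k = ((R−Rᵀ)₃₂, (R−Rᵀ)₁₃, (R−Rᵀ)₂₁) / (2 sinθ) = (-0.469525, +0.458553, -0.754503)
rvec = θ·k = (-0.087905, +0.085851, -0.141259)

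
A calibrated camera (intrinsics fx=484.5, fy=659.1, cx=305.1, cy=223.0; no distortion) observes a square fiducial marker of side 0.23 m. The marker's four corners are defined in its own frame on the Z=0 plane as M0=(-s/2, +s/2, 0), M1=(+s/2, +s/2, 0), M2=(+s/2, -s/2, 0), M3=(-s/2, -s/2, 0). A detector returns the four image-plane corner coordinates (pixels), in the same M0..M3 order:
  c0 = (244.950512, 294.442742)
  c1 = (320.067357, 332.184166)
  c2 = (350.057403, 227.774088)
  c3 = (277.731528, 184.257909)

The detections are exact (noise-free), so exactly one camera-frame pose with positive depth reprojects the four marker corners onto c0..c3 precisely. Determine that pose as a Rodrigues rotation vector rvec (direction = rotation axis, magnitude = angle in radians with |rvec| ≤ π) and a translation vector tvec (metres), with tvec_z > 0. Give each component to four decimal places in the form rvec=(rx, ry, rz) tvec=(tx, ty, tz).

rvec=(-0.0070, -0.3531, 0.3878) tvec=(-0.0155, 0.0737, 1.3158)

Intrinsics K: fx=484.5, fy=659.1, cx=305.1, cy=223.0
Marker side s = 0.23 m; corners in marker frame (Z=0):
  M0 = (-0.1150, +0.1150, 0)
  M1 = (+0.1150, +0.1150, 0)
  M2 = (+0.1150, -0.1150, 0)
  M3 = (-0.1150, -0.1150, 0)
Detected image corners:
  c0 = (244.950512, 294.442742) px
  c1 = (320.067357, 332.184166) px
  c2 = (350.057403, 227.774088) px
  c3 = (277.731528, 184.257909) px
Planar DLT: solve 8×8 A·h = b for H (H[2,2]=1):
  H  [+396.58656 -152.96792 +299.38443]
  H  [+242.99147 +451.61162 +259.91564]
  H  [+0.25519 -0.05596 +1.00000]
B = K⁻¹H; ‖b₁‖=0.759999, ‖b₂‖=0.759999; λ = 2/(‖b₁‖+‖b₂‖) = 1.315791, sign → tz>0 ⇒ λ=+1.315791
r₁ = λ·B[:,0] = (+0.86559,+0.37149,+0.33578); r₂ = λ·B[:,1] = (-0.36906,+0.92648,-0.07363)
r₃ = r₁×r₂ = (-0.33844,-0.06019,+0.93906); SVD([r₁ r₂ r₃]) → R = UVᵀ:
  R  [+0.86559 -0.36906 -0.33844]
  R  [+0.37149 +0.92648 -0.06019]
  R  [+0.33578 -0.07363 +0.93906]
t = (-0.01552, +0.07370, +1.31579) m
tr R = 2.731137; θ = arccos((tr R − 1)/2) = 0.524512 rad = 30.052°
axis k = ((R−Rᵀ)₃₂, (R−Rᵀ)₁₃, (R−Rᵀ)₂₁) / (2 sinθ) = (-0.013422, -0.673156, +0.739378)
rvec = θ·k = (-0.007040, -0.353078, +0.387813)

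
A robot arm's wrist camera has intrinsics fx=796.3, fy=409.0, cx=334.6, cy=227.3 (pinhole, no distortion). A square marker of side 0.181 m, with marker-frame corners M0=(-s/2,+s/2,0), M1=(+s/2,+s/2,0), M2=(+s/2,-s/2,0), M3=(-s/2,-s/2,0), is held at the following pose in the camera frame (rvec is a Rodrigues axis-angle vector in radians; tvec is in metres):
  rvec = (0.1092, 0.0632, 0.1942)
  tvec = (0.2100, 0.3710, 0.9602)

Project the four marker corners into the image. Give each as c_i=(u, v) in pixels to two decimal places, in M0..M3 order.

c0=(419.74, 412.47) c1=(566.70, 429.29) c2=(600.61, 357.32) c3=(450.13, 340.85)

Intrinsics K: fx=796.3, fy=409.0, cx=334.6, cy=227.3
Marker side s = 0.181 m; corners in marker frame (Z=0):
  M0 = (-0.0905, +0.0905, 0)
  M1 = (+0.0905, +0.0905, 0)
  M2 = (+0.0905, -0.0905, 0)
  M3 = (-0.0905, -0.0905, 0)
rvec = (0.1092, 0.0632, 0.1942), |rvec| = θ = 0.23159 rad = 13.269°
Rodrigues: sinθ=0.22952, 1−cosθ=0.02670; R = I + sinθ·[k]× + (1−cosθ)·[k]×²:
    [+0.97924 -0.18903 +0.07319]
    [+0.19590 +0.97529 -0.10212]
    [-0.05208 +0.11434 +0.99208]
t = (0.2100, 0.3710, 0.9602) m
M0: Pc = R·M0+t = (+0.10427, +0.44153, +0.97526); u = 796.3·(+0.10427)/0.97526 + 334.6 = 419.7375, v = 409.0·(+0.44153)/0.97526 + 227.3 = 412.4686
M1: Pc = R·M1+t = (+0.28151, +0.47699, +0.96583); u = 796.3·(+0.28151)/0.96583 + 334.6 = 566.6992, v = 409.0·(+0.47699)/0.96583 + 227.3 = 429.2914
M2: Pc = R·M2+t = (+0.31573, +0.30047, +0.94514); u = 796.3·(+0.31573)/0.94514 + 334.6 = 600.6081, v = 409.0·(+0.30047)/0.94514 + 227.3 = 357.3235
M3: Pc = R·M3+t = (+0.13849, +0.26501, +0.95457); u = 796.3·(+0.13849)/0.95457 + 334.6 = 450.1255, v = 409.0·(+0.26501)/0.95457 + 227.3 = 340.8467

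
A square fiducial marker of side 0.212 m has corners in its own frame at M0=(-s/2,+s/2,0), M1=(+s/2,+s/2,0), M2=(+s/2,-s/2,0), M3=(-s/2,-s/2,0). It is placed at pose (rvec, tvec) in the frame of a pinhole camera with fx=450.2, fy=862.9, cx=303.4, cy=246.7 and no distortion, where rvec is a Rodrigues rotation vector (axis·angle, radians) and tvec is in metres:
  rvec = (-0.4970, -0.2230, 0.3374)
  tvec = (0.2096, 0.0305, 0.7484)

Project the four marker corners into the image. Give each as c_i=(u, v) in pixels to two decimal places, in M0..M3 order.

Intrinsics K: fx=450.2, fy=862.9, cx=303.4, cy=246.7
Marker side s = 0.212 m; corners in marker frame (Z=0):
  M0 = (-0.1060, +0.1060, 0)
  M1 = (+0.1060, +0.1060, 0)
  M2 = (+0.1060, -0.1060, 0)
  M3 = (-0.1060, -0.1060, 0)
rvec = (-0.4970, -0.2230, 0.3374), |rvec| = θ = 0.64076 rad = 36.713°
Rodrigues: sinθ=0.59781, 1−cosθ=0.19836; R = I + sinθ·[k]× + (1−cosθ)·[k]×²:
    [+0.92098 -0.26124 -0.28906]
    [+0.36833 +0.82567 +0.42733]
    [+0.12704 -0.50003 +0.85664]
t = (0.2096, 0.0305, 0.7484) m
M0: Pc = R·M0+t = (+0.08429, +0.07898, +0.68193); u = 450.2·(+0.08429)/0.68193 + 303.4 = 359.0440, v = 862.9·(+0.07898)/0.68193 + 246.7 = 346.6369
M1: Pc = R·M1+t = (+0.27953, +0.15706, +0.70886); u = 450.2·(+0.27953)/0.70886 + 303.4 = 480.9317, v = 862.9·(+0.15706)/0.70886 + 246.7 = 437.8934
M2: Pc = R·M2+t = (+0.33491, -0.01798, +0.81487); u = 450.2·(+0.33491)/0.81487 + 303.4 = 488.4340, v = 862.9·(-0.01798)/0.81487 + 246.7 = 227.6624
M3: Pc = R·M3+t = (+0.13967, -0.09606, +0.78794); u = 450.2·(+0.13967)/0.78794 + 303.4 = 383.2011, v = 862.9·(-0.09606)/0.78794 + 246.7 = 141.4977

c0=(359.04, 346.64) c1=(480.93, 437.89) c2=(488.43, 227.66) c3=(383.20, 141.50)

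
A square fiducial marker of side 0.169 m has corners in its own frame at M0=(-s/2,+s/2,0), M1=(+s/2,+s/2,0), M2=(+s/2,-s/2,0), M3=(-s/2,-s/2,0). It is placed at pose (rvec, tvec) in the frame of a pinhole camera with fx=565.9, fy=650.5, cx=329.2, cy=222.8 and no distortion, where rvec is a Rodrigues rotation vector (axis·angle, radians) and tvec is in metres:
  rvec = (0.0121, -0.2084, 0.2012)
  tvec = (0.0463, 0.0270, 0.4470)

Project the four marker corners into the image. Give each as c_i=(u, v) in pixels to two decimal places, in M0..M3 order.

Intrinsics K: fx=565.9, fy=650.5, cx=329.2, cy=222.8
Marker side s = 0.169 m; corners in marker frame (Z=0):
  M0 = (-0.0845, +0.0845, 0)
  M1 = (+0.0845, +0.0845, 0)
  M2 = (+0.0845, -0.0845, 0)
  M3 = (-0.0845, -0.0845, 0)
rvec = (0.0121, -0.2084, 0.2012), |rvec| = θ = 0.28993 rad = 16.612°
Rodrigues: sinθ=0.28588, 1−cosθ=0.04174; R = I + sinθ·[k]× + (1−cosθ)·[k]×²:
    [+0.95834 -0.19965 -0.20428]
    [+0.19714 +0.97983 -0.03275]
    [+0.20670 -0.00889 +0.97836]
t = (0.0463, 0.0270, 0.4470) m
M0: Pc = R·M0+t = (-0.05155, +0.09314, +0.42878); u = 565.9·(-0.05155)/0.42878 + 329.2 = 261.1659, v = 650.5·(+0.09314)/0.42878 + 222.8 = 364.0968
M1: Pc = R·M1+t = (+0.11041, +0.12645, +0.46372); u = 565.9·(+0.11041)/0.46372 + 329.2 = 463.9394, v = 650.5·(+0.12645)/0.46372 + 222.8 = 400.1896
M2: Pc = R·M2+t = (+0.14415, -0.03914, +0.46522); u = 565.9·(+0.14415)/0.46522 + 329.2 = 504.5465, v = 650.5·(-0.03914)/0.46522 + 222.8 = 168.0758
M3: Pc = R·M3+t = (-0.01781, -0.07245, +0.43028); u = 565.9·(-0.01781)/0.43028 + 329.2 = 305.7774, v = 650.5·(-0.07245)/0.43028 + 222.8 = 113.2650

c0=(261.17, 364.10) c1=(463.94, 400.19) c2=(504.55, 168.08) c3=(305.78, 113.26)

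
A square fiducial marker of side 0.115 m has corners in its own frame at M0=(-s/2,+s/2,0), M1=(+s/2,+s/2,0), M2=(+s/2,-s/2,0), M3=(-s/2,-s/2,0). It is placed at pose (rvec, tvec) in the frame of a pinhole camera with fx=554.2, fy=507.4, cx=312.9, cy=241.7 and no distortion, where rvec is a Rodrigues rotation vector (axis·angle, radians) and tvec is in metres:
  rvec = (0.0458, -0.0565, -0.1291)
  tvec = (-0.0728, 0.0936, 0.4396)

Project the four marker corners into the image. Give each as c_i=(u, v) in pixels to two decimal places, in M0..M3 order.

Intrinsics K: fx=554.2, fy=507.4, cx=312.9, cy=241.7
Marker side s = 0.115 m; corners in marker frame (Z=0):
  M0 = (-0.0575, +0.0575, 0)
  M1 = (+0.0575, +0.0575, 0)
  M2 = (+0.0575, -0.0575, 0)
  M3 = (-0.0575, -0.0575, 0)
rvec = (0.0458, -0.0565, -0.1291), |rvec| = θ = 0.14818 rad = 8.490°
Rodrigues: sinθ=0.14764, 1−cosθ=0.01096; R = I + sinθ·[k]× + (1−cosθ)·[k]×²:
    [+0.99009 +0.12734 -0.05924]
    [-0.12992 +0.99063 -0.04199]
    [+0.05334 +0.04927 +0.99736]
t = (-0.0728, 0.0936, 0.4396) m
M0: Pc = R·M0+t = (-0.12241, +0.15803, +0.43937); u = 554.2·(-0.12241)/0.43937 + 312.9 = 158.4988, v = 507.4·(+0.15803)/0.43937 + 241.7 = 424.2025
M1: Pc = R·M1+t = (-0.00855, +0.14309, +0.44550); u = 554.2·(-0.00855)/0.44550 + 312.9 = 302.2663, v = 507.4·(+0.14309)/0.44550 + 241.7 = 404.6728
M2: Pc = R·M2+t = (-0.02319, +0.02917, +0.43983); u = 554.2·(-0.02319)/0.43983 + 312.9 = 283.6779, v = 507.4·(+0.02917)/0.43983 + 241.7 = 275.3488
M3: Pc = R·M3+t = (-0.13705, +0.04411, +0.43370); u = 554.2·(-0.13705)/0.43370 + 312.9 = 137.7691, v = 507.4·(+0.04411)/0.43370 + 241.7 = 293.3045

c0=(158.50, 424.20) c1=(302.27, 404.67) c2=(283.68, 275.35) c3=(137.77, 293.30)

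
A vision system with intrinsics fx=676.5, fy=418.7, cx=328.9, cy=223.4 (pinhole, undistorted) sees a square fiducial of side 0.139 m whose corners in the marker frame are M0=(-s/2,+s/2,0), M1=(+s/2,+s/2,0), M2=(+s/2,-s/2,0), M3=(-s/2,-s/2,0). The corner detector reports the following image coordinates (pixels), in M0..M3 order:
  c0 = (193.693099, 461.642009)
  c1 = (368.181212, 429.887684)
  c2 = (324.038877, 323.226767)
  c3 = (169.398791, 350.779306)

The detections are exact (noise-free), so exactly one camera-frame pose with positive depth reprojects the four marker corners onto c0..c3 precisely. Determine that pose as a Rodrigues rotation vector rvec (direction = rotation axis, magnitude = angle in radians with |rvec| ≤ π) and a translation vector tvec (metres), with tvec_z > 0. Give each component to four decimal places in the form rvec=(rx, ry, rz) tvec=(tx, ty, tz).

Intrinsics K: fx=676.5, fy=418.7, cx=328.9, cy=223.4
Marker side s = 0.139 m; corners in marker frame (Z=0):
  M0 = (-0.0695, +0.0695, 0)
  M1 = (+0.0695, +0.0695, 0)
  M2 = (+0.0695, -0.0695, 0)
  M3 = (-0.0695, -0.0695, 0)
Detected image corners:
  c0 = (193.693099, 461.642009) px
  c1 = (368.181212, 429.887684) px
  c2 = (324.038877, 323.226767) px
  c3 = (169.398791, 350.779306) px
Planar DLT: solve 8×8 A·h = b for H (H[2,2]=1):
  H  [+1189.89529 +15.29950 +263.01039]
  H  [-197.09441 +439.63033 +388.03341]
  H  [+0.03914 -0.87583 +1.00000]
B = K⁻¹H; ‖b₁‖=1.808414, ‖b₂‖=1.808414; λ = 2/(‖b₁‖+‖b₂‖) = 0.552971, sign → tz>0 ⇒ λ=+0.552971
r₁ = λ·B[:,0] = (+0.96210,-0.27185,+0.02164); r₂ = λ·B[:,1] = (+0.24797,+0.83902,-0.48431)
r₃ = r₁×r₂ = (+0.11350,+0.47132,+0.87463); SVD([r₁ r₂ r₃]) → R = UVᵀ:
  R  [+0.96210 +0.24797 +0.11350]
  R  [-0.27185 +0.83902 +0.47132]
  R  [+0.02164 -0.48431 +0.87463]
t = (-0.05386, +0.21743, +0.55297) m
tr R = 2.675745; θ = arccos((tr R − 1)/2) = 0.577422 rad = 33.084°
axis k = ((R−Rᵀ)₃₂, (R−Rᵀ)₁₃, (R−Rᵀ)₂₁) / (2 sinθ) = (-0.875336, +0.084136, -0.476139)
rvec = θ·k = (-0.505438, +0.048582, -0.274933)

rvec=(-0.5054, 0.0486, -0.2749) tvec=(-0.0539, 0.2174, 0.5530)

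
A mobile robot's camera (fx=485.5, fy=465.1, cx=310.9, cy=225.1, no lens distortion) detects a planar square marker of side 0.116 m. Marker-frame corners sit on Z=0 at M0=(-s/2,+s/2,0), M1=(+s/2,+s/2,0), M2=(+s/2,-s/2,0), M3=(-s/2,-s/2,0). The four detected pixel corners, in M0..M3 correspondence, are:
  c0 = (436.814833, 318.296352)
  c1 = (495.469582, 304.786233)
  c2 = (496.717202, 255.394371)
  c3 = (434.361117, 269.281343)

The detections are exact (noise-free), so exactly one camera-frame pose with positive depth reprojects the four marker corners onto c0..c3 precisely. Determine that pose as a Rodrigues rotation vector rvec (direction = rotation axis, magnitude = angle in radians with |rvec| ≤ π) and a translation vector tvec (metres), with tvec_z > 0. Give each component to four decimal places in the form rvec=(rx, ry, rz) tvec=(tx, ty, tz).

Intrinsics K: fx=485.5, fy=465.1, cx=310.9, cy=225.1
Marker side s = 0.116 m; corners in marker frame (Z=0):
  M0 = (-0.0580, +0.0580, 0)
  M1 = (+0.0580, +0.0580, 0)
  M2 = (+0.0580, -0.0580, 0)
  M3 = (-0.0580, -0.0580, 0)
Detected image corners:
  c0 = (436.814833, 318.296352) px
  c1 = (495.469582, 304.786233) px
  c2 = (496.717202, 255.394371) px
  c3 = (434.361117, 269.281343) px
Planar DLT: solve 8×8 A·h = b for H (H[2,2]=1):
  H  [+558.64393 +250.41527 +465.99126]
  H  [-94.92260 +575.26485 +287.65891]
  H  [+0.08057 +0.52656 +1.00000]
B = K⁻¹H; ‖b₁‖=1.128503, ‖b₂‖=1.128503; λ = 2/(‖b₁‖+‖b₂‖) = 0.886129, sign → tz>0 ⇒ λ=+0.886129
r₁ = λ·B[:,0] = (+0.97391,-0.21540,+0.07140); r₂ = λ·B[:,1] = (+0.15826,+0.87020,+0.46660)
r₃ = r₁×r₂ = (-0.16264,-0.44312,+0.88158); SVD([r₁ r₂ r₃]) → R = UVᵀ:
  R  [+0.97391 +0.15826 -0.16264]
  R  [-0.21540 +0.87020 -0.44312]
  R  [+0.07140 +0.46660 +0.88158]
t = (+0.28307, +0.11919, +0.88613) m
tr R = 2.725691; θ = arccos((tr R − 1)/2) = 0.529924 rad = 30.362°
axis k = ((R−Rᵀ)₃₂, (R−Rᵀ)₁₃, (R−Rᵀ)₂₁) / (2 sinθ) = (+0.899881, -0.231499, -0.369624)
rvec = θ·k = (+0.476868, -0.122677, -0.195872)

rvec=(0.4769, -0.1227, -0.1959) tvec=(0.2831, 0.1192, 0.8861)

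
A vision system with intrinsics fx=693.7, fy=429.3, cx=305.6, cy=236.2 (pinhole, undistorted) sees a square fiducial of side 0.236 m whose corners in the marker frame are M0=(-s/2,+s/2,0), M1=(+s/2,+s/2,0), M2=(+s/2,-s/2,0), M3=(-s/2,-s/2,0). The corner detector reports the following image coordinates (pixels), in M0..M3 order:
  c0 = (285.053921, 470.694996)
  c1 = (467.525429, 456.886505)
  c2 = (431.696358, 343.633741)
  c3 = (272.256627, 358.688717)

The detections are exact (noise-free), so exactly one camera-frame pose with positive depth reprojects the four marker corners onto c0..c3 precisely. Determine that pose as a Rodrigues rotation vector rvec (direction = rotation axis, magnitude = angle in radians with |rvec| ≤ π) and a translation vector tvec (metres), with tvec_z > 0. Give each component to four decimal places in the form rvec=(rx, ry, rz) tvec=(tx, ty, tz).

rvec=(-0.5453, 0.1596, -0.1462) tvec=(0.0774, 0.3707, 0.9491)

Intrinsics K: fx=693.7, fy=429.3, cx=305.6, cy=236.2
Marker side s = 0.236 m; corners in marker frame (Z=0):
  M0 = (-0.1180, +0.1180, 0)
  M1 = (+0.1180, +0.1180, 0)
  M2 = (+0.1180, -0.1180, 0)
  M3 = (-0.1180, -0.1180, 0)
Detected image corners:
  c0 = (285.053921, 470.694996) px
  c1 = (467.525429, 456.886505) px
  c2 = (431.696358, 343.633741) px
  c3 = (272.256627, 358.688717) px
Planar DLT: solve 8×8 A·h = b for H (H[2,2]=1):
  H  [+678.26884 -99.42173 +362.14913]
  H  [-109.36285 +251.42598 +403.89432]
  H  [-0.11789 -0.55410 +1.00000]
B = K⁻¹H; ‖b₁‖=1.053669, ‖b₂‖=1.053669; λ = 2/(‖b₁‖+‖b₂‖) = 0.949064, sign → tz>0 ⇒ λ=+0.949064
r₁ = λ·B[:,0] = (+0.97724,-0.18021,-0.11189); r₂ = λ·B[:,1] = (+0.09565,+0.84517,-0.52587)
r₃ = r₁×r₂ = (+0.18933,+0.50320,+0.84317); SVD([r₁ r₂ r₃]) → R = UVᵀ:
  R  [+0.97724 +0.09565 +0.18933]
  R  [-0.18021 +0.84517 +0.50320]
  R  [-0.11189 -0.52587 +0.84317]
t = (+0.07737, +0.37073, +0.94906) m
tr R = 2.665583; θ = arccos((tr R − 1)/2) = 0.586665 rad = 33.613°
axis k = ((R−Rᵀ)₃₂, (R−Rᵀ)₁₃, (R−Rᵀ)₂₁) / (2 sinθ) = (-0.929464, +0.272063, -0.249153)
rvec = θ·k = (-0.545284, +0.159610, -0.146169)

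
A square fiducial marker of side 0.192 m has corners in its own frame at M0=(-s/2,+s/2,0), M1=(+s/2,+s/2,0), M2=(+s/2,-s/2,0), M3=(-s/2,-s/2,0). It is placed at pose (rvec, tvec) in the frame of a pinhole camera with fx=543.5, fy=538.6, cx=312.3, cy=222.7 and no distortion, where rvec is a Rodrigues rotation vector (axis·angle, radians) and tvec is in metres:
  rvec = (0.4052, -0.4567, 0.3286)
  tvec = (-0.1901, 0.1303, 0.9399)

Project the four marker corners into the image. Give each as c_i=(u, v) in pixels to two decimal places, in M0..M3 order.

Intrinsics K: fx=543.5, fy=538.6, cx=312.3, cy=222.7
Marker side s = 0.192 m; corners in marker frame (Z=0):
  M0 = (-0.0960, +0.0960, 0)
  M1 = (+0.0960, +0.0960, 0)
  M2 = (+0.0960, -0.0960, 0)
  M3 = (-0.0960, -0.0960, 0)
rvec = (0.4052, -0.4567, 0.3286), |rvec| = θ = 0.69335 rad = 39.726°
Rodrigues: sinθ=0.63912, 1−cosθ=0.23089; R = I + sinθ·[k]× + (1−cosθ)·[k]×²:
    [+0.84796 -0.39178 -0.35703]
    [+0.21402 +0.86928 -0.44558]
    [+0.48493 +0.30143 +0.82097]
t = (-0.1901, 0.1303, 0.9399) m
M0: Pc = R·M0+t = (-0.30912, +0.19321, +0.92228); u = 543.5·(-0.30912)/0.92228 + 312.3 = 130.1392, v = 538.6·(+0.19321)/0.92228 + 222.7 = 335.5291
M1: Pc = R·M1+t = (-0.14631, +0.23430, +1.01539); u = 543.5·(-0.14631)/1.01539 + 312.3 = 233.9879, v = 538.6·(+0.23430)/1.01539 + 222.7 = 346.9796
M2: Pc = R·M2+t = (-0.07108, +0.06739, +0.95752); u = 543.5·(-0.07108)/0.95752 + 312.3 = 271.9512, v = 538.6·(+0.06739)/0.95752 + 222.7 = 260.6093
M3: Pc = R·M3+t = (-0.23389, +0.02630, +0.86441); u = 543.5·(-0.23389)/0.86441 + 312.3 = 165.2386, v = 538.6·(+0.02630)/0.86441 + 222.7 = 239.0891

c0=(130.14, 335.53) c1=(233.99, 346.98) c2=(271.95, 260.61) c3=(165.24, 239.09)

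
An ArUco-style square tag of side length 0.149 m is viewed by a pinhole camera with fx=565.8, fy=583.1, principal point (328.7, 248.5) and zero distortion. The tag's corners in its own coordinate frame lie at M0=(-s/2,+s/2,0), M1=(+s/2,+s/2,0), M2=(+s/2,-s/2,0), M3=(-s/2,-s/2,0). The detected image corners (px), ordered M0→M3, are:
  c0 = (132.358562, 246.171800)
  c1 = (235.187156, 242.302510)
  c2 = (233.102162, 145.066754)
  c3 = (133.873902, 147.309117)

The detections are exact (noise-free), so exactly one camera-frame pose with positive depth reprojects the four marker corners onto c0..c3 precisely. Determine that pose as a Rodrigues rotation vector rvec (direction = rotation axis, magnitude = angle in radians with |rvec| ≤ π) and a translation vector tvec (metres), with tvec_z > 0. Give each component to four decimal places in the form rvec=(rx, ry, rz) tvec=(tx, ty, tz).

rvec=(-0.2073, -0.0842, -0.0469) tvec=(-0.2173, -0.0789, 0.8498)

Intrinsics K: fx=565.8, fy=583.1, cx=328.7, cy=248.5
Marker side s = 0.149 m; corners in marker frame (Z=0):
  M0 = (-0.0745, +0.0745, 0)
  M1 = (+0.0745, +0.0745, 0)
  M2 = (+0.0745, -0.0745, 0)
  M3 = (-0.0745, -0.0745, 0)
Detected image corners:
  c0 = (132.358562, 246.171800) px
  c1 = (235.187156, 242.302510) px
  c2 = (233.102162, 145.066754) px
  c3 = (133.873902, 147.309117) px
Planar DLT: solve 8×8 A·h = b for H (H[2,2]=1):
  H  [+696.90659 -41.96820 +184.01891]
  H  [-0.12914 +611.25936 +194.32611]
  H  [+0.10390 -0.23947 +1.00000]
B = K⁻¹H; ‖b₁‖=1.176800, ‖b₂‖=1.176800; λ = 2/(‖b₁‖+‖b₂‖) = 0.849762, sign → tz>0 ⇒ λ=+0.849762
r₁ = λ·B[:,0] = (+0.99538,-0.03781,+0.08829); r₂ = λ·B[:,1] = (+0.05519,+0.97752,-0.20349)
r₃ = r₁×r₂ = (-0.07861,+0.20742,+0.97509); SVD([r₁ r₂ r₃]) → R = UVᵀ:
  R  [+0.99538 +0.05519 -0.07861]
  R  [-0.03781 +0.97752 +0.20742]
  R  [+0.08829 -0.20349 +0.97509]
t = (-0.21729, -0.07895, +0.84976) m
tr R = 2.947986; θ = arccos((tr R − 1)/2) = 0.228564 rad = 13.096°
axis k = ((R−Rᵀ)₃₂, (R−Rᵀ)₁₃, (R−Rᵀ)₂₁) / (2 sinθ) = (-0.906772, -0.368303, -0.205227)
rvec = θ·k = (-0.207255, -0.084181, -0.046907)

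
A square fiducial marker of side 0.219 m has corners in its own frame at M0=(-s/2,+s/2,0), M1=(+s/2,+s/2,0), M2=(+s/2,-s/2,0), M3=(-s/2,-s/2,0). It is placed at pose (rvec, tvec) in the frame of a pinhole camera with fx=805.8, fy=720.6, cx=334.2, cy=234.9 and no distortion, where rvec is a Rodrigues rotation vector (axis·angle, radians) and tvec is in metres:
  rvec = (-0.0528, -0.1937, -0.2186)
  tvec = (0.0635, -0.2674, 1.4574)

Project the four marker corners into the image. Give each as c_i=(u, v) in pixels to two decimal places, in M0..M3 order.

c0=(324.51, 165.67) c1=(439.33, 145.20) c2=(412.60, 41.82) c3=(297.53, 59.10)

Intrinsics K: fx=805.8, fy=720.6, cx=334.2, cy=234.9
Marker side s = 0.219 m; corners in marker frame (Z=0):
  M0 = (-0.1095, +0.1095, 0)
  M1 = (+0.1095, +0.1095, 0)
  M2 = (+0.1095, -0.1095, 0)
  M3 = (-0.1095, -0.1095, 0)
rvec = (-0.0528, -0.1937, -0.2186), |rvec| = θ = 0.29681 rad = 17.006°
Rodrigues: sinθ=0.29247, 1−cosθ=0.04372; R = I + sinθ·[k]× + (1−cosθ)·[k]×²:
    [+0.95766 +0.22048 -0.18514]
    [-0.21033 +0.97490 +0.07304]
    [+0.19660 -0.03101 +0.97999]
t = (0.0635, -0.2674, 1.4574) m
M0: Pc = R·M0+t = (-0.01722, -0.13762, +1.43248); u = 805.8·(-0.01722)/1.43248 + 334.2 = 324.5128, v = 720.6·(-0.13762)/1.43248 + 234.9 = 165.6721
M1: Pc = R·M1+t = (+0.19251, -0.18368, +1.47553); u = 805.8·(+0.19251)/1.47553 + 334.2 = 439.3293, v = 720.6·(-0.18368)/1.47553 + 234.9 = 145.1971
M2: Pc = R·M2+t = (+0.14422, -0.39718, +1.48232); u = 805.8·(+0.14422)/1.48232 + 334.2 = 412.5995, v = 720.6·(-0.39718)/1.48232 + 234.9 = 41.8182
M3: Pc = R·M3+t = (-0.06551, -0.35112, +1.43927); u = 805.8·(-0.06551)/1.43927 + 334.2 = 297.5251, v = 720.6·(-0.35112)/1.43927 + 234.9 = 59.1042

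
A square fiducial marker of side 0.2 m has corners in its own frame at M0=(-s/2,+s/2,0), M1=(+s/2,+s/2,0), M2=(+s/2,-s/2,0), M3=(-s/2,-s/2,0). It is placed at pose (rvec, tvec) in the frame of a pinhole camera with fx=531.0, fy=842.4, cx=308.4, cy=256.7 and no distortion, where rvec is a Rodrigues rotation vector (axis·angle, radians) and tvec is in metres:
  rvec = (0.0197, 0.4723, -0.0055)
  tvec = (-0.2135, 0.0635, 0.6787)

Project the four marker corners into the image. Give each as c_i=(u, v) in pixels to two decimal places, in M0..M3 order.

Intrinsics K: fx=531.0, fy=842.4, cx=308.4, cy=256.7
Marker side s = 0.2 m; corners in marker frame (Z=0):
  M0 = (-0.1000, +0.1000, 0)
  M1 = (+0.1000, +0.1000, 0)
  M2 = (+0.1000, -0.1000, 0)
  M3 = (-0.1000, -0.1000, 0)
rvec = (0.0197, 0.4723, -0.0055), |rvec| = θ = 0.47274 rad = 27.086°
Rodrigues: sinθ=0.45533, 1−cosθ=0.10968; R = I + sinθ·[k]× + (1−cosθ)·[k]×²:
    [+0.89051 +0.00986 +0.45485]
    [-0.00073 +0.99979 -0.02025]
    [-0.45496 +0.01770 +0.89034]
t = (-0.2135, 0.0635, 0.6787) m
M0: Pc = R·M0+t = (-0.30156, +0.16355, +0.72597); u = 531.0·(-0.30156)/0.72597 + 308.4 = 87.8234, v = 842.4·(+0.16355)/0.72597 + 256.7 = 446.4841
M1: Pc = R·M1+t = (-0.12346, +0.16341, +0.63497); u = 531.0·(-0.12346)/0.63497 + 308.4 = 205.1541, v = 842.4·(+0.16341)/0.63497 + 256.7 = 473.4859
M2: Pc = R·M2+t = (-0.12544, -0.03655, +0.63143); u = 531.0·(-0.12544)/0.63143 + 308.4 = 202.9164, v = 842.4·(-0.03655)/0.63143 + 256.7 = 207.9350
M3: Pc = R·M3+t = (-0.30354, -0.03641, +0.72243); u = 531.0·(-0.30354)/0.72243 + 308.4 = 85.2926, v = 842.4·(-0.03641)/0.72243 + 256.7 = 214.2476

c0=(87.82, 446.48) c1=(205.15, 473.49) c2=(202.92, 207.93) c3=(85.29, 214.25)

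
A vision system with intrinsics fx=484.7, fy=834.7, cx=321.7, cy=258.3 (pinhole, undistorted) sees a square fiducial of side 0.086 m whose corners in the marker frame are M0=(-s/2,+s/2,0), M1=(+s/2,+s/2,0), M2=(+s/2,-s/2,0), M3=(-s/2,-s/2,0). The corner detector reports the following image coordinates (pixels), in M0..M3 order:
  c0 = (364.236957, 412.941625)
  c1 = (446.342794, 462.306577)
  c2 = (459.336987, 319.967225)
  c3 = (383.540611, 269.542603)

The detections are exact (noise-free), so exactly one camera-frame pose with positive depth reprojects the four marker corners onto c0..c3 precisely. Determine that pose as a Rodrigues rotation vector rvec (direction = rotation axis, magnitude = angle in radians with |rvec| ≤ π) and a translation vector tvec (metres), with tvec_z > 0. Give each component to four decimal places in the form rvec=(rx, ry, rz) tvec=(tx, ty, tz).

rvec=(-0.3787, -0.2511, 0.3187) tvec=(0.0895, 0.0593, 0.4684)

Intrinsics K: fx=484.7, fy=834.7, cx=321.7, cy=258.3
Marker side s = 0.086 m; corners in marker frame (Z=0):
  M0 = (-0.0430, +0.0430, 0)
  M1 = (+0.0430, +0.0430, 0)
  M2 = (+0.0430, -0.0430, 0)
  M3 = (-0.0430, -0.0430, 0)
Detected image corners:
  c0 = (364.236957, 412.941625) px
  c1 = (446.342794, 462.306577) px
  c2 = (459.336987, 319.967225) px
  c3 = (383.540611, 269.542603) px
Planar DLT: solve 8×8 A·h = b for H (H[2,2]=1):
  H  [+1075.17227 -538.87925 +414.31053]
  H  [+720.78939 +1349.60035 +363.98727]
  H  [+0.38339 -0.85084 +1.00000]
B = K⁻¹H; ‖b₁‖=2.134999, ‖b₂‖=2.134999; λ = 2/(‖b₁‖+‖b₂‖) = 0.468384, sign → tz>0 ⇒ λ=+0.468384
r₁ = λ·B[:,0] = (+0.91980,+0.34890,+0.17957); r₂ = λ·B[:,1] = (-0.25624,+0.88064,-0.39852)
r₃ = r₁×r₂ = (-0.29718,+0.32054,+0.89941); SVD([r₁ r₂ r₃]) → R = UVᵀ:
  R  [+0.91980 -0.25624 -0.29718]
  R  [+0.34890 +0.88064 +0.32054]
  R  [+0.17957 -0.39852 +0.89941]
t = (+0.08949, +0.05931, +0.46838) m
tr R = 2.699844; θ = arccos((tr R − 1)/2) = 0.554959 rad = 31.797°
axis k = ((R−Rᵀ)₃₂, (R−Rᵀ)₁₃, (R−Rᵀ)₂₁) / (2 sinθ) = (-0.682340, -0.452405, +0.574231)
rvec = θ·k = (-0.378671, -0.251066, +0.318675)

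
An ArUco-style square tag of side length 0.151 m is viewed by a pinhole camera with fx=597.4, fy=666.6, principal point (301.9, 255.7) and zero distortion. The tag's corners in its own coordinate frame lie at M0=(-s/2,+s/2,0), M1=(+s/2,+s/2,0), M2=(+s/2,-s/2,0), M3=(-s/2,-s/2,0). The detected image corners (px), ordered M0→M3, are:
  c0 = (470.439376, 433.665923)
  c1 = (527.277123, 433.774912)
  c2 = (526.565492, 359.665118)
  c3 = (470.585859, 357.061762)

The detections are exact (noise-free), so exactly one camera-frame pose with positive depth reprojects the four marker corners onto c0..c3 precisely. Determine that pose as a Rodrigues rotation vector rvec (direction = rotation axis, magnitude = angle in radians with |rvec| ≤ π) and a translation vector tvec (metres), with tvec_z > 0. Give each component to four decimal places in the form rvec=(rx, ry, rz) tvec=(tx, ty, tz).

rvec=(-0.1315, -0.3110, 0.0628) tvec=(0.4495, 0.2860, 1.3610)

Intrinsics K: fx=597.4, fy=666.6, cx=301.9, cy=255.7
Marker side s = 0.151 m; corners in marker frame (Z=0):
  M0 = (-0.0755, +0.0755, 0)
  M1 = (+0.0755, +0.0755, 0)
  M2 = (+0.0755, -0.0755, 0)
  M3 = (-0.0755, -0.0755, 0)
Detected image corners:
  c0 = (470.439376, 433.665923) px
  c1 = (527.277123, 433.774912) px
  c2 = (526.565492, 359.665118) px
  c3 = (470.585859, 357.061762) px
Planar DLT: solve 8×8 A·h = b for H (H[2,2]=1):
  H  [+483.78342 -48.87652 +499.18657]
  H  [+96.58700 +458.57735 +395.76350]
  H  [+0.22104 -0.10185 +1.00000]
B = K⁻¹H; ‖b₁‖=0.734731, ‖b₂‖=0.734731; λ = 2/(‖b₁‖+‖b₂‖) = 1.361043, sign → tz>0 ⇒ λ=+1.361043
r₁ = λ·B[:,0] = (+0.95016,+0.08181,+0.30085); r₂ = λ·B[:,1] = (-0.04130,+0.98948,-0.13862)
r₃ = r₁×r₂ = (-0.30903,+0.11929,+0.94354); SVD([r₁ r₂ r₃]) → R = UVᵀ:
  R  [+0.95016 -0.04130 -0.30903]
  R  [+0.08181 +0.98948 +0.11929]
  R  [+0.30085 -0.13862 +0.94354]
t = (+0.44947, +0.28598, +1.36104) m
tr R = 2.883183; θ = arccos((tr R − 1)/2) = 0.343471 rad = 19.679°
axis k = ((R−Rᵀ)₃₂, (R−Rᵀ)₁₃, (R−Rᵀ)₂₁) / (2 sinθ) = (-0.382940, -0.905510, +0.182781)
rvec = θ·k = (-0.131529, -0.311016, +0.062780)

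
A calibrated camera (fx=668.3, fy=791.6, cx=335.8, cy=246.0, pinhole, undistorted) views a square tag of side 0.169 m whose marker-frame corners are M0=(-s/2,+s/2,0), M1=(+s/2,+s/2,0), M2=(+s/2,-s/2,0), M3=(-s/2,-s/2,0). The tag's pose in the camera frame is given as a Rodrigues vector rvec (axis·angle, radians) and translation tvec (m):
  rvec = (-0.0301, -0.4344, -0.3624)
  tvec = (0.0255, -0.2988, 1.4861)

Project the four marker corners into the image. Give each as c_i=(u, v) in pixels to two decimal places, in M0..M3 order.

c0=(328.32, 141.94) c1=(391.17, 117.19) c2=(365.44, 34.00) c3=(300.98, 54.84)

Intrinsics K: fx=668.3, fy=791.6, cx=335.8, cy=246.0
Marker side s = 0.169 m; corners in marker frame (Z=0):
  M0 = (-0.0845, +0.0845, 0)
  M1 = (+0.0845, +0.0845, 0)
  M2 = (+0.0845, -0.0845, 0)
  M3 = (-0.0845, -0.0845, 0)
rvec = (-0.0301, -0.4344, -0.3624), |rvec| = θ = 0.56652 rad = 32.459°
Rodrigues: sinθ=0.53670, 1−cosθ=0.15623; R = I + sinθ·[k]× + (1−cosθ)·[k]×²:
    [+0.84422 +0.34969 -0.40622]
    [-0.33696 +0.93563 +0.10515]
    [+0.41684 +0.04811 +0.90770]
t = (0.0255, -0.2988, 1.4861) m
M0: Pc = R·M0+t = (-0.01629, -0.19127, +1.45494); u = 668.3·(-0.01629)/1.45494 + 335.8 = 328.3186, v = 791.6·(-0.19127)/1.45494 + 246.0 = 141.9365
M1: Pc = R·M1+t = (+0.12638, -0.24821, +1.52539); u = 668.3·(+0.12638)/1.52539 + 335.8 = 391.1715, v = 791.6·(-0.24821)/1.52539 + 246.0 = 117.1903
M2: Pc = R·M2+t = (+0.06729, -0.40633, +1.51726); u = 668.3·(+0.06729)/1.51726 + 335.8 = 365.4379, v = 791.6·(-0.40633)/1.51726 + 246.0 = 34.0032
M3: Pc = R·M3+t = (-0.07538, -0.34939, +1.44681); u = 668.3·(-0.07538)/1.44681 + 335.8 = 300.9788, v = 791.6·(-0.34939)/1.44681 + 246.0 = 54.8380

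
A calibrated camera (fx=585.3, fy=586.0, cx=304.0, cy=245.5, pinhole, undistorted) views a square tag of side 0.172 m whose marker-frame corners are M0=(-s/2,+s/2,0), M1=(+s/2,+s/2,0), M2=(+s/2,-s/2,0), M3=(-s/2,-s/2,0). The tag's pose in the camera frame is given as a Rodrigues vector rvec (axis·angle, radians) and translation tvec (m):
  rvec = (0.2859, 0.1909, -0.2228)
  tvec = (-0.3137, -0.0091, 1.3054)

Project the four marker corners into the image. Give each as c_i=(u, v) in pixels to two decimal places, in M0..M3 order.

c0=(140.91, 283.65) c1=(209.91, 270.13) c2=(187.23, 196.45) c3=(116.54, 212.55)

Intrinsics K: fx=585.3, fy=586.0, cx=304.0, cy=245.5
Marker side s = 0.172 m; corners in marker frame (Z=0):
  M0 = (-0.0860, +0.0860, 0)
  M1 = (+0.0860, +0.0860, 0)
  M2 = (+0.0860, -0.0860, 0)
  M3 = (-0.0860, -0.0860, 0)
rvec = (0.2859, 0.1909, -0.2228), |rvec| = θ = 0.40966 rad = 23.472°
Rodrigues: sinθ=0.39830, 1−cosθ=0.08274; R = I + sinθ·[k]× + (1−cosθ)·[k]×²:
    [+0.95756 +0.24353 +0.15420]
    [-0.18971 +0.93522 -0.29894]
    [-0.21701 +0.25700 +0.94173]
t = (-0.3137, -0.0091, 1.3054) m
M0: Pc = R·M0+t = (-0.37511, +0.08764, +1.34616); u = 585.3·(-0.37511)/1.34616 + 304.0 = 140.9072, v = 586.0·(+0.08764)/1.34616 + 245.5 = 283.6525
M1: Pc = R·M1+t = (-0.21041, +0.05501, +1.30884); u = 585.3·(-0.21041)/1.30884 + 304.0 = 209.9083, v = 586.0·(+0.05501)/1.30884 + 245.5 = 270.1312
M2: Pc = R·M2+t = (-0.25229, -0.10584, +1.26464); u = 585.3·(-0.25229)/1.26464 + 304.0 = 187.2331, v = 586.0·(-0.10584)/1.26464 + 245.5 = 196.4544
M3: Pc = R·M3+t = (-0.41699, -0.07321, +1.30196); u = 585.3·(-0.41699)/1.30196 + 304.0 = 116.5395, v = 586.0·(-0.07321)/1.30196 + 245.5 = 212.5470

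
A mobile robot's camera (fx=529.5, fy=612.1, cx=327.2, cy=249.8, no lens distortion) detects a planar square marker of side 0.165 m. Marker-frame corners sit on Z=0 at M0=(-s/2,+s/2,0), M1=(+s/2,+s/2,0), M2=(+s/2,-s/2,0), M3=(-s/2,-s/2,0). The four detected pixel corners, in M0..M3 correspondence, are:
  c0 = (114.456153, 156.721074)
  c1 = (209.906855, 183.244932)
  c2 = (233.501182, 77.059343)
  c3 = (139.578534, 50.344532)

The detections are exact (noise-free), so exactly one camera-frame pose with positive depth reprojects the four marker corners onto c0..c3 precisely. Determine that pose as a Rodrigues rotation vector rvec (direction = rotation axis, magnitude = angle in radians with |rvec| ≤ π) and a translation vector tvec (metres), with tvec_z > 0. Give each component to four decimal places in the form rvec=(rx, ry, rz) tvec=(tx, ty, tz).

rvec=(-0.0770, -0.0394, 0.2329) tvec=(-0.2609, -0.1971, 0.9052)

Intrinsics K: fx=529.5, fy=612.1, cx=327.2, cy=249.8
Marker side s = 0.165 m; corners in marker frame (Z=0):
  M0 = (-0.0825, +0.0825, 0)
  M1 = (+0.0825, +0.0825, 0)
  M2 = (+0.0825, -0.0825, 0)
  M3 = (-0.0825, -0.0825, 0)
Detected image corners:
  c0 = (114.456153, 156.721074) px
  c1 = (209.906855, 183.244932) px
  c2 = (233.501182, 77.059343) px
  c3 = (139.578534, 50.344532) px
Planar DLT: solve 8×8 A·h = b for H (H[2,2]=1):
  H  [+579.62093 -163.17609 +174.58021]
  H  [+165.21784 +633.69742 +116.48768]
  H  [+0.03324 -0.08925 +1.00000]
B = K⁻¹H; ‖b₁‖=1.104782, ‖b₂‖=1.104782; λ = 2/(‖b₁‖+‖b₂‖) = 0.905156, sign → tz>0 ⇒ λ=+0.905156
r₁ = λ·B[:,0] = (+0.97224,+0.23204,+0.03009); r₂ = λ·B[:,1] = (-0.22902,+0.97006,-0.08079)
r₃ = r₁×r₂ = (-0.04794,+0.07165,+0.99628); SVD([r₁ r₂ r₃]) → R = UVᵀ:
  R  [+0.97224 -0.22902 -0.04794]
  R  [+0.23204 +0.97006 +0.07165]
  R  [+0.03009 -0.08079 +0.99628]
t = (-0.26090, -0.19714, +0.90516) m
tr R = 2.938581; θ = arccos((tr R − 1)/2) = 0.248466 rad = 14.236°
axis k = ((R−Rᵀ)₃₂, (R−Rᵀ)₁₃, (R−Rᵀ)₂₁) / (2 sinθ) = (-0.309949, -0.158644, +0.937424)
rvec = θ·k = (-0.077012, -0.039418, +0.232918)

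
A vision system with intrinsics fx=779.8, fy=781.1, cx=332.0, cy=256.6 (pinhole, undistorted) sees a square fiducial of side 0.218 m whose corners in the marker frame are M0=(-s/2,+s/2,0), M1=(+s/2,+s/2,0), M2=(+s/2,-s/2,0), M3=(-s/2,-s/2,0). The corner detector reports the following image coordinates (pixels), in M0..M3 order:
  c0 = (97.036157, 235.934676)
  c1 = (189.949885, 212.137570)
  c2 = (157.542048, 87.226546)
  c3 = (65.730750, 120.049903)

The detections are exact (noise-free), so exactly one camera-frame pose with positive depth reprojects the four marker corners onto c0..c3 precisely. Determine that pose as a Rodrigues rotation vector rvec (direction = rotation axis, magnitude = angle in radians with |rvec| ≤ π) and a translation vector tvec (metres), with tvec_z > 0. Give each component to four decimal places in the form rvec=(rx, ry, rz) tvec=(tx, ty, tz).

rvec=(0.1372, 0.4638, -0.2168) tvec=(-0.3657, -0.1628, 1.3844)

Intrinsics K: fx=779.8, fy=781.1, cx=332.0, cy=256.6
Marker side s = 0.218 m; corners in marker frame (Z=0):
  M0 = (-0.1090, +0.1090, 0)
  M1 = (+0.1090, +0.1090, 0)
  M2 = (+0.1090, -0.1090, 0)
  M3 = (-0.1090, -0.1090, 0)
Detected image corners:
  c0 = (97.036157, 235.934676) px
  c1 = (189.949885, 212.137570) px
  c2 = (157.542048, 87.226546) px
  c3 = (65.730750, 120.049903) px
Planar DLT: solve 8×8 A·h = b for H (H[2,2]=1):
  H  [+381.59992 +153.57576 +126.00608]
  H  [-183.79804 +561.21734 +164.73396]
  H  [-0.33001 +0.05907 +1.00000]
B = K⁻¹H; ‖b₁‖=0.722309, ‖b₂‖=0.722309; λ = 2/(‖b₁‖+‖b₂‖) = 1.384450, sign → tz>0 ⇒ λ=+1.384450
r₁ = λ·B[:,0] = (+0.87201,-0.17568,-0.45688); r₂ = λ·B[:,1] = (+0.23784,+0.96786,+0.08178)
r₃ = r₁×r₂ = (+0.42783,-0.17998,+0.88576); SVD([r₁ r₂ r₃]) → R = UVᵀ:
  R  [+0.87201 +0.23784 +0.42783]
  R  [-0.17568 +0.96786 -0.17998]
  R  [-0.45688 +0.08178 +0.88576]
t = (-0.36572, -0.16283, +1.38445) m
tr R = 2.725622; θ = arccos((tr R − 1)/2) = 0.529992 rad = 30.366°
axis k = ((R−Rᵀ)₃₂, (R−Rᵀ)₁₃, (R−Rᵀ)₂₁) / (2 sinθ) = (+0.258898, +0.875039, -0.408997)
rvec = θ·k = (+0.137214, +0.463764, -0.216765)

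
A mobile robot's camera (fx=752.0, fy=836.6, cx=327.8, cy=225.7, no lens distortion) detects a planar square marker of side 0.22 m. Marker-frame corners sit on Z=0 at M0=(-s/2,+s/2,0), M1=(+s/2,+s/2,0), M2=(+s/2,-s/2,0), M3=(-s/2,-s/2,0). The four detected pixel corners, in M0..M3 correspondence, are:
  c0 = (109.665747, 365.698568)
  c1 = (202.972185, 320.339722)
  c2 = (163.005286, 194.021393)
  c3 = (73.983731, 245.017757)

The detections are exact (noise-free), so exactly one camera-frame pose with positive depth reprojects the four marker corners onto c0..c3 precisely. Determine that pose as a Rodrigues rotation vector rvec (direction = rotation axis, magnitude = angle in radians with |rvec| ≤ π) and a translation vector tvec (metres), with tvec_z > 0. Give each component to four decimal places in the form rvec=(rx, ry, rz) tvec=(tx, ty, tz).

rvec=(-0.0837, 0.3832, -0.3913) tvec=(-0.3547, 0.0922, 1.3900)

Intrinsics K: fx=752.0, fy=836.6, cx=327.8, cy=225.7
Marker side s = 0.22 m; corners in marker frame (Z=0):
  M0 = (-0.1100, +0.1100, 0)
  M1 = (+0.1100, +0.1100, 0)
  M2 = (+0.1100, -0.1100, 0)
  M3 = (-0.1100, -0.1100, 0)
Detected image corners:
  c0 = (109.665747, 365.698568) px
  c1 = (202.972185, 320.339722) px
  c2 = (163.005286, 194.021393) px
  c3 = (73.983731, 245.017757) px
Planar DLT: solve 8×8 A·h = b for H (H[2,2]=1):
  H  [+379.86865 +156.57584 +135.92324]
  H  [-289.55098 +530.12939 +281.18693]
  H  [-0.25032 -0.10979 +1.00000]
B = K⁻¹H; ‖b₁‖=0.719429, ‖b₂‖=0.719429; λ = 2/(‖b₁‖+‖b₂‖) = 1.389992, sign → tz>0 ⇒ λ=+1.389992
r₁ = λ·B[:,0] = (+0.85382,-0.38721,-0.34794); r₂ = λ·B[:,1] = (+0.35593,+0.92197,-0.15260)
r₃ = r₁×r₂ = (+0.37988,+0.00645,+0.92501); SVD([r₁ r₂ r₃]) → R = UVᵀ:
  R  [+0.85382 +0.35593 +0.37988]
  R  [-0.38721 +0.92197 +0.00645]
  R  [-0.34794 -0.15260 +0.92501]
t = (-0.35466, +0.09219, +1.38999) m
tr R = 2.700797; θ = arccos((tr R − 1)/2) = 0.554055 rad = 31.745°
axis k = ((R−Rᵀ)₃₂, (R−Rᵀ)₁₃, (R−Rᵀ)₂₁) / (2 sinθ) = (-0.151150, +0.691663, -0.706227)
rvec = θ·k = (-0.083745, +0.383219, -0.391288)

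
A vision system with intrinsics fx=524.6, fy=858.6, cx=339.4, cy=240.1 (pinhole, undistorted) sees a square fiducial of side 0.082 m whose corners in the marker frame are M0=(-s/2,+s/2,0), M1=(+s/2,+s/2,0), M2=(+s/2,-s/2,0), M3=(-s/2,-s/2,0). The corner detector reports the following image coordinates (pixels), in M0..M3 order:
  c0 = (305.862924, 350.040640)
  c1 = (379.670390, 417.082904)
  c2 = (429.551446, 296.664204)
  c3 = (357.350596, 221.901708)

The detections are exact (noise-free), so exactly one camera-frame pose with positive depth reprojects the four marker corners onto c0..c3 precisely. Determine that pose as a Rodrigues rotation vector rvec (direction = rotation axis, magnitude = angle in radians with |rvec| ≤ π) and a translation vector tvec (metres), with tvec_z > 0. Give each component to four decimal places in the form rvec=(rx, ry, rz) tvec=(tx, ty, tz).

Intrinsics K: fx=524.6, fy=858.6, cx=339.4, cy=240.1
Marker side s = 0.082 m; corners in marker frame (Z=0):
  M0 = (-0.0410, +0.0410, 0)
  M1 = (+0.0410, +0.0410, 0)
  M2 = (+0.0410, -0.0410, 0)
  M3 = (-0.0410, -0.0410, 0)
Detected image corners:
  c0 = (305.862924, 350.040640) px
  c1 = (379.670390, 417.082904) px
  c2 = (429.551446, 296.664204) px
  c3 = (357.350596, 221.901708) px
Planar DLT: solve 8×8 A·h = b for H (H[2,2]=1):
  H  [+1130.48892 -549.92567 +368.89338]
  H  [+1073.97334 +1573.63722 +322.84053]
  H  [+0.65231 +0.18450 +1.00000]
B = K⁻¹H; ‖b₁‖=2.137779, ‖b₂‖=2.137779; λ = 2/(‖b₁‖+‖b₂‖) = 0.467775, sign → tz>0 ⇒ λ=+0.467775
r₁ = λ·B[:,0] = (+0.81062,+0.49979,+0.30513); r₂ = λ·B[:,1] = (-0.54619,+0.83320,+0.08630)
r₃ = r₁×r₂ = (-0.21111,-0.23662,+0.94839); SVD([r₁ r₂ r₃]) → R = UVᵀ:
  R  [+0.81062 -0.54619 -0.21111]
  R  [+0.49979 +0.83320 -0.23662]
  R  [+0.30513 +0.08630 +0.94839]
t = (+0.02630, +0.04508, +0.46778) m
tr R = 2.592215; θ = arccos((tr R − 1)/2) = 0.649961 rad = 37.240°
axis k = ((R−Rᵀ)₃₂, (R−Rᵀ)₁₃, (R−Rᵀ)₂₁) / (2 sinθ) = (+0.266810, -0.426534, +0.864223)
rvec = θ·k = (+0.173416, -0.277230, +0.561711)

rvec=(0.1734, -0.2772, 0.5617) tvec=(0.0263, 0.0451, 0.4678)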